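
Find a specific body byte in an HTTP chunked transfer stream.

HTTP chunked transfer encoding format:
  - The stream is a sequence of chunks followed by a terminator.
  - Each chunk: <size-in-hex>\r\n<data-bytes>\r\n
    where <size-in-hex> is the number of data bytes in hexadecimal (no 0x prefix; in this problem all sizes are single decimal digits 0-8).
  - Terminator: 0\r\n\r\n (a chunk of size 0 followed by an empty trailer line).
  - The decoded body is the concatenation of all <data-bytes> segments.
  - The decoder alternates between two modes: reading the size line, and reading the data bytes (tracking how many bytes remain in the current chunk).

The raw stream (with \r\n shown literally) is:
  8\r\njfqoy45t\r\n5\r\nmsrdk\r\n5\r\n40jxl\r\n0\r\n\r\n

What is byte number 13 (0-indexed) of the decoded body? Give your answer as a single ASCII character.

Answer: 4

Derivation:
Chunk 1: stream[0..1]='8' size=0x8=8, data at stream[3..11]='jfqoy45t' -> body[0..8], body so far='jfqoy45t'
Chunk 2: stream[13..14]='5' size=0x5=5, data at stream[16..21]='msrdk' -> body[8..13], body so far='jfqoy45tmsrdk'
Chunk 3: stream[23..24]='5' size=0x5=5, data at stream[26..31]='40jxl' -> body[13..18], body so far='jfqoy45tmsrdk40jxl'
Chunk 4: stream[33..34]='0' size=0 (terminator). Final body='jfqoy45tmsrdk40jxl' (18 bytes)
Body byte 13 = '4'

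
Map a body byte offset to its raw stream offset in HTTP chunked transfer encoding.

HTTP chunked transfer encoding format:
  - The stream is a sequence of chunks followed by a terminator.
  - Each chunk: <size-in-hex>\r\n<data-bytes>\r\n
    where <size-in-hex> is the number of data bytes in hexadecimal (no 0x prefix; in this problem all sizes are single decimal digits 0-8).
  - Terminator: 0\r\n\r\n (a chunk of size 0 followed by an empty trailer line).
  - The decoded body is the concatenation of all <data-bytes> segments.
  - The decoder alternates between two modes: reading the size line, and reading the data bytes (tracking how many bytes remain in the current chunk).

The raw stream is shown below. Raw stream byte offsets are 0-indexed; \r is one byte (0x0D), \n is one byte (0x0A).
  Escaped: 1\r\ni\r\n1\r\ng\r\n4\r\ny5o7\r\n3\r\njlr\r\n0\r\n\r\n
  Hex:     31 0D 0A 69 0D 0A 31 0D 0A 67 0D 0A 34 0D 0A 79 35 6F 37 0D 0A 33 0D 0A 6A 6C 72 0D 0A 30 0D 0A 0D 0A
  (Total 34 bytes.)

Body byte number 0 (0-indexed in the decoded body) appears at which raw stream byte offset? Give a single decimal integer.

Answer: 3

Derivation:
Chunk 1: stream[0..1]='1' size=0x1=1, data at stream[3..4]='i' -> body[0..1], body so far='i'
Chunk 2: stream[6..7]='1' size=0x1=1, data at stream[9..10]='g' -> body[1..2], body so far='ig'
Chunk 3: stream[12..13]='4' size=0x4=4, data at stream[15..19]='y5o7' -> body[2..6], body so far='igy5o7'
Chunk 4: stream[21..22]='3' size=0x3=3, data at stream[24..27]='jlr' -> body[6..9], body so far='igy5o7jlr'
Chunk 5: stream[29..30]='0' size=0 (terminator). Final body='igy5o7jlr' (9 bytes)
Body byte 0 at stream offset 3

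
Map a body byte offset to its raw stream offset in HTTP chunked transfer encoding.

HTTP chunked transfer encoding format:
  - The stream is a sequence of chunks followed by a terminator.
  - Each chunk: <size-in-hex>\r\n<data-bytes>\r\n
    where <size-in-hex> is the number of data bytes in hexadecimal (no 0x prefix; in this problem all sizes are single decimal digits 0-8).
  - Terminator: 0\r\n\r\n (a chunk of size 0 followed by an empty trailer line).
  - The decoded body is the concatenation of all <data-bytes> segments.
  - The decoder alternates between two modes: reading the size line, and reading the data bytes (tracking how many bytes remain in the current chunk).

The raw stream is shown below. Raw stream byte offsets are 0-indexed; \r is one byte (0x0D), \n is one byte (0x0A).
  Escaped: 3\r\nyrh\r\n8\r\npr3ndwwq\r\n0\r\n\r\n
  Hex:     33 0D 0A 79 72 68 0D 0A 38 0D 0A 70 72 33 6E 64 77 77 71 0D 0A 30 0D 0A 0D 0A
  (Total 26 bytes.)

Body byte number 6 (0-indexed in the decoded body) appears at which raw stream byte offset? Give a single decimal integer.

Answer: 14

Derivation:
Chunk 1: stream[0..1]='3' size=0x3=3, data at stream[3..6]='yrh' -> body[0..3], body so far='yrh'
Chunk 2: stream[8..9]='8' size=0x8=8, data at stream[11..19]='pr3ndwwq' -> body[3..11], body so far='yrhpr3ndwwq'
Chunk 3: stream[21..22]='0' size=0 (terminator). Final body='yrhpr3ndwwq' (11 bytes)
Body byte 6 at stream offset 14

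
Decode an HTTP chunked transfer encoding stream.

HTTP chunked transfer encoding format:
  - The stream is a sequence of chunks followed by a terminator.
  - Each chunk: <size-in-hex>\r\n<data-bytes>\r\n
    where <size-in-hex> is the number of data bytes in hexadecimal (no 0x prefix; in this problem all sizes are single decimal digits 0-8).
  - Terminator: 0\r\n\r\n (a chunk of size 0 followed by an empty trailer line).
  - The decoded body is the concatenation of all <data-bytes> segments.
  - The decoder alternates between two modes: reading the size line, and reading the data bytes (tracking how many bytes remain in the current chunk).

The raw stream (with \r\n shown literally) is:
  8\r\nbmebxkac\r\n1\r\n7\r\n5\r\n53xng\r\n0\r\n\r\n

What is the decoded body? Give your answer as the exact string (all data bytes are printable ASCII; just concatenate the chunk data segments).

Answer: bmebxkac753xng

Derivation:
Chunk 1: stream[0..1]='8' size=0x8=8, data at stream[3..11]='bmebxkac' -> body[0..8], body so far='bmebxkac'
Chunk 2: stream[13..14]='1' size=0x1=1, data at stream[16..17]='7' -> body[8..9], body so far='bmebxkac7'
Chunk 3: stream[19..20]='5' size=0x5=5, data at stream[22..27]='53xng' -> body[9..14], body so far='bmebxkac753xng'
Chunk 4: stream[29..30]='0' size=0 (terminator). Final body='bmebxkac753xng' (14 bytes)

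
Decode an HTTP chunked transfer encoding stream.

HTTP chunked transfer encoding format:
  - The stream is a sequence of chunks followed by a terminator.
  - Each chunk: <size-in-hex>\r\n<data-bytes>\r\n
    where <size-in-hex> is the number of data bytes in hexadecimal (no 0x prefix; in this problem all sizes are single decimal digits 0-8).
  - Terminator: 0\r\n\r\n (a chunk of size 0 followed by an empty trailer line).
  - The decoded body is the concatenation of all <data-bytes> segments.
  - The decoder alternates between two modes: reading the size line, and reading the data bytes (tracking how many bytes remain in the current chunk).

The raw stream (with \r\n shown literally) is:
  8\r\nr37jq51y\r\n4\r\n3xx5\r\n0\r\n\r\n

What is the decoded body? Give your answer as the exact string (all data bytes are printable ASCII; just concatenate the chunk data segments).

Chunk 1: stream[0..1]='8' size=0x8=8, data at stream[3..11]='r37jq51y' -> body[0..8], body so far='r37jq51y'
Chunk 2: stream[13..14]='4' size=0x4=4, data at stream[16..20]='3xx5' -> body[8..12], body so far='r37jq51y3xx5'
Chunk 3: stream[22..23]='0' size=0 (terminator). Final body='r37jq51y3xx5' (12 bytes)

Answer: r37jq51y3xx5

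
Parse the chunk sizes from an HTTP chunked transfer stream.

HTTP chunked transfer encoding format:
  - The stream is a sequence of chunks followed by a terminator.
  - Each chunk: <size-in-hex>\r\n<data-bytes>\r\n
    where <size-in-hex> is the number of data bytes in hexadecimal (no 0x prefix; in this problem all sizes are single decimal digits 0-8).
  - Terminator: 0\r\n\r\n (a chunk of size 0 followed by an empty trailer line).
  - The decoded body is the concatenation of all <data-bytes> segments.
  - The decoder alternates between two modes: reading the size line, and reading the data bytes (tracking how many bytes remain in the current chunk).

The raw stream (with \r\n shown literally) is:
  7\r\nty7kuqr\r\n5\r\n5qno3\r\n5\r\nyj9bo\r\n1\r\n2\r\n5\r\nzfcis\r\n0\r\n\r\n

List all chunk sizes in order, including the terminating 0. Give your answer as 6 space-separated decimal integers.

Answer: 7 5 5 1 5 0

Derivation:
Chunk 1: stream[0..1]='7' size=0x7=7, data at stream[3..10]='ty7kuqr' -> body[0..7], body so far='ty7kuqr'
Chunk 2: stream[12..13]='5' size=0x5=5, data at stream[15..20]='5qno3' -> body[7..12], body so far='ty7kuqr5qno3'
Chunk 3: stream[22..23]='5' size=0x5=5, data at stream[25..30]='yj9bo' -> body[12..17], body so far='ty7kuqr5qno3yj9bo'
Chunk 4: stream[32..33]='1' size=0x1=1, data at stream[35..36]='2' -> body[17..18], body so far='ty7kuqr5qno3yj9bo2'
Chunk 5: stream[38..39]='5' size=0x5=5, data at stream[41..46]='zfcis' -> body[18..23], body so far='ty7kuqr5qno3yj9bo2zfcis'
Chunk 6: stream[48..49]='0' size=0 (terminator). Final body='ty7kuqr5qno3yj9bo2zfcis' (23 bytes)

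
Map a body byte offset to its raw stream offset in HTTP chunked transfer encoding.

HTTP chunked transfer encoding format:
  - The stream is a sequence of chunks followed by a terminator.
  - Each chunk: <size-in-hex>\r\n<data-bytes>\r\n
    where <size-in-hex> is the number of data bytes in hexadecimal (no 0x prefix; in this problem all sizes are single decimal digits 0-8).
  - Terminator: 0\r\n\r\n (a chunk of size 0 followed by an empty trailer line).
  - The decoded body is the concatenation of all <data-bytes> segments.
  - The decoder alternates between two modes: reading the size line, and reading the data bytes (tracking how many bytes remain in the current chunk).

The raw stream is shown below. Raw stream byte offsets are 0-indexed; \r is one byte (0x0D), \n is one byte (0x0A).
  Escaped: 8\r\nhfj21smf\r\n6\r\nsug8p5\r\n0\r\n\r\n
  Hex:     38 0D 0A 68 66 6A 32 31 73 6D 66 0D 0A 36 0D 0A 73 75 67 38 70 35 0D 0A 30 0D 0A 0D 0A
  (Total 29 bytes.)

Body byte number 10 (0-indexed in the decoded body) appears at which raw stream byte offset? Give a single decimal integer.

Chunk 1: stream[0..1]='8' size=0x8=8, data at stream[3..11]='hfj21smf' -> body[0..8], body so far='hfj21smf'
Chunk 2: stream[13..14]='6' size=0x6=6, data at stream[16..22]='sug8p5' -> body[8..14], body so far='hfj21smfsug8p5'
Chunk 3: stream[24..25]='0' size=0 (terminator). Final body='hfj21smfsug8p5' (14 bytes)
Body byte 10 at stream offset 18

Answer: 18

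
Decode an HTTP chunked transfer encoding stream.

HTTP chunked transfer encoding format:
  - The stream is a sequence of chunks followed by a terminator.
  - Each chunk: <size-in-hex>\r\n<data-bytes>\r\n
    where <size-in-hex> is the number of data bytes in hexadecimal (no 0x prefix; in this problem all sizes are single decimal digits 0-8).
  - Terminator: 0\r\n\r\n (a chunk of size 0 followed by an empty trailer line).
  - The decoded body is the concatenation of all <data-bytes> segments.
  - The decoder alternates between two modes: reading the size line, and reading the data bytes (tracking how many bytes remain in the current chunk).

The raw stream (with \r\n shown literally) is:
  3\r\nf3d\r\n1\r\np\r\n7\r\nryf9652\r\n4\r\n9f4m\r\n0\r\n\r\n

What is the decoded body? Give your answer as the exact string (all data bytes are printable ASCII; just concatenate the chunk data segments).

Chunk 1: stream[0..1]='3' size=0x3=3, data at stream[3..6]='f3d' -> body[0..3], body so far='f3d'
Chunk 2: stream[8..9]='1' size=0x1=1, data at stream[11..12]='p' -> body[3..4], body so far='f3dp'
Chunk 3: stream[14..15]='7' size=0x7=7, data at stream[17..24]='ryf9652' -> body[4..11], body so far='f3dpryf9652'
Chunk 4: stream[26..27]='4' size=0x4=4, data at stream[29..33]='9f4m' -> body[11..15], body so far='f3dpryf96529f4m'
Chunk 5: stream[35..36]='0' size=0 (terminator). Final body='f3dpryf96529f4m' (15 bytes)

Answer: f3dpryf96529f4m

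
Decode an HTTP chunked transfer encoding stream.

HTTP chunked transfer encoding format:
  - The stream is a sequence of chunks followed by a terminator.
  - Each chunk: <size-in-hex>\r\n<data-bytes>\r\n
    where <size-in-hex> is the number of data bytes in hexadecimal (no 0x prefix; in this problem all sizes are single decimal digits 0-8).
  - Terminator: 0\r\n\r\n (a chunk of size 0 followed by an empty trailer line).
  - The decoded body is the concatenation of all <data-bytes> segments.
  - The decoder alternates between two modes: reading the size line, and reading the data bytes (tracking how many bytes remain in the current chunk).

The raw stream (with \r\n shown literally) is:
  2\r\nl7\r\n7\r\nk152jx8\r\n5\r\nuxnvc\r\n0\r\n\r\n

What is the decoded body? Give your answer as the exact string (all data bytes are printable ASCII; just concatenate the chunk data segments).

Chunk 1: stream[0..1]='2' size=0x2=2, data at stream[3..5]='l7' -> body[0..2], body so far='l7'
Chunk 2: stream[7..8]='7' size=0x7=7, data at stream[10..17]='k152jx8' -> body[2..9], body so far='l7k152jx8'
Chunk 3: stream[19..20]='5' size=0x5=5, data at stream[22..27]='uxnvc' -> body[9..14], body so far='l7k152jx8uxnvc'
Chunk 4: stream[29..30]='0' size=0 (terminator). Final body='l7k152jx8uxnvc' (14 bytes)

Answer: l7k152jx8uxnvc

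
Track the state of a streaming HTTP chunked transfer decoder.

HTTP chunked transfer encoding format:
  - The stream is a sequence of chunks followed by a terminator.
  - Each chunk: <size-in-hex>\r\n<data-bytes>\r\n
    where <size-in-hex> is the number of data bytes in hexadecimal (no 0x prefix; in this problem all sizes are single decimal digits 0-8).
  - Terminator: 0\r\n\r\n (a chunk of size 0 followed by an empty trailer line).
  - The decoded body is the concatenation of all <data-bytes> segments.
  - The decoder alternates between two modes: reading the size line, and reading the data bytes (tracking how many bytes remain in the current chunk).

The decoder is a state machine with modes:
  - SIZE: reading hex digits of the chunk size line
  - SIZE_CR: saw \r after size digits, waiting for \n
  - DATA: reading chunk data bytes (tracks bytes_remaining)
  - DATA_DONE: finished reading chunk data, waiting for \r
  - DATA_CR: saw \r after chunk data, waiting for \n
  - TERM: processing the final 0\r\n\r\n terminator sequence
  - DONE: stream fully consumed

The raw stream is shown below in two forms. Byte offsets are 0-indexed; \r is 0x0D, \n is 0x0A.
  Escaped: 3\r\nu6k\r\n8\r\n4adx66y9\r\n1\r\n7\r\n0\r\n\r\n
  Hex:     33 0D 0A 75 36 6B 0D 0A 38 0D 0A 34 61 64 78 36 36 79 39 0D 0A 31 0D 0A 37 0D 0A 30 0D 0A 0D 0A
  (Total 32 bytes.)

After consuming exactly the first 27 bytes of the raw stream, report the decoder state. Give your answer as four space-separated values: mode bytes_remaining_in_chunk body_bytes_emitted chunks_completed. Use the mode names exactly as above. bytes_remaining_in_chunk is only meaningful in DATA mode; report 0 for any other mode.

Byte 0 = '3': mode=SIZE remaining=0 emitted=0 chunks_done=0
Byte 1 = 0x0D: mode=SIZE_CR remaining=0 emitted=0 chunks_done=0
Byte 2 = 0x0A: mode=DATA remaining=3 emitted=0 chunks_done=0
Byte 3 = 'u': mode=DATA remaining=2 emitted=1 chunks_done=0
Byte 4 = '6': mode=DATA remaining=1 emitted=2 chunks_done=0
Byte 5 = 'k': mode=DATA_DONE remaining=0 emitted=3 chunks_done=0
Byte 6 = 0x0D: mode=DATA_CR remaining=0 emitted=3 chunks_done=0
Byte 7 = 0x0A: mode=SIZE remaining=0 emitted=3 chunks_done=1
Byte 8 = '8': mode=SIZE remaining=0 emitted=3 chunks_done=1
Byte 9 = 0x0D: mode=SIZE_CR remaining=0 emitted=3 chunks_done=1
Byte 10 = 0x0A: mode=DATA remaining=8 emitted=3 chunks_done=1
Byte 11 = '4': mode=DATA remaining=7 emitted=4 chunks_done=1
Byte 12 = 'a': mode=DATA remaining=6 emitted=5 chunks_done=1
Byte 13 = 'd': mode=DATA remaining=5 emitted=6 chunks_done=1
Byte 14 = 'x': mode=DATA remaining=4 emitted=7 chunks_done=1
Byte 15 = '6': mode=DATA remaining=3 emitted=8 chunks_done=1
Byte 16 = '6': mode=DATA remaining=2 emitted=9 chunks_done=1
Byte 17 = 'y': mode=DATA remaining=1 emitted=10 chunks_done=1
Byte 18 = '9': mode=DATA_DONE remaining=0 emitted=11 chunks_done=1
Byte 19 = 0x0D: mode=DATA_CR remaining=0 emitted=11 chunks_done=1
Byte 20 = 0x0A: mode=SIZE remaining=0 emitted=11 chunks_done=2
Byte 21 = '1': mode=SIZE remaining=0 emitted=11 chunks_done=2
Byte 22 = 0x0D: mode=SIZE_CR remaining=0 emitted=11 chunks_done=2
Byte 23 = 0x0A: mode=DATA remaining=1 emitted=11 chunks_done=2
Byte 24 = '7': mode=DATA_DONE remaining=0 emitted=12 chunks_done=2
Byte 25 = 0x0D: mode=DATA_CR remaining=0 emitted=12 chunks_done=2
Byte 26 = 0x0A: mode=SIZE remaining=0 emitted=12 chunks_done=3

Answer: SIZE 0 12 3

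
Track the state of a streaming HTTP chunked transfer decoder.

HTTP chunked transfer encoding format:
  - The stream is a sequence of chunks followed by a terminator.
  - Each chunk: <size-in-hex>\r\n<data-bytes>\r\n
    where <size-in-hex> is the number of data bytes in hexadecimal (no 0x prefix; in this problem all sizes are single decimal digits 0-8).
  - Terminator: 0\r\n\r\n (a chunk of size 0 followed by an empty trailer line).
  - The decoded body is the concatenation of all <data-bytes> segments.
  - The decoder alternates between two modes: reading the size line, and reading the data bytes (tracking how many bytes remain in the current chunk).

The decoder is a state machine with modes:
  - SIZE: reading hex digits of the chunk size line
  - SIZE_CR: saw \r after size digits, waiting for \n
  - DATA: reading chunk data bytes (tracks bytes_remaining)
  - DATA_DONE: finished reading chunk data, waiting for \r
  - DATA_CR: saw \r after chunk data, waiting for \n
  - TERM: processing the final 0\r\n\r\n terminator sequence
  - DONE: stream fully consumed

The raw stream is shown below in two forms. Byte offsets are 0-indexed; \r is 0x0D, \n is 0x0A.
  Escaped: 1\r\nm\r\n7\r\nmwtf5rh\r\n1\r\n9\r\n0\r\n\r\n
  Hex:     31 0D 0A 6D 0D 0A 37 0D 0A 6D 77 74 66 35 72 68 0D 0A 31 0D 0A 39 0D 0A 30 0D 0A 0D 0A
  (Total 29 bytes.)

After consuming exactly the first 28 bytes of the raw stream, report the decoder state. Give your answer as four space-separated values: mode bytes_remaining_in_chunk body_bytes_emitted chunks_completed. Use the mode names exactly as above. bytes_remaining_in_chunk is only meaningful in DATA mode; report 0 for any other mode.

Answer: TERM 0 9 3

Derivation:
Byte 0 = '1': mode=SIZE remaining=0 emitted=0 chunks_done=0
Byte 1 = 0x0D: mode=SIZE_CR remaining=0 emitted=0 chunks_done=0
Byte 2 = 0x0A: mode=DATA remaining=1 emitted=0 chunks_done=0
Byte 3 = 'm': mode=DATA_DONE remaining=0 emitted=1 chunks_done=0
Byte 4 = 0x0D: mode=DATA_CR remaining=0 emitted=1 chunks_done=0
Byte 5 = 0x0A: mode=SIZE remaining=0 emitted=1 chunks_done=1
Byte 6 = '7': mode=SIZE remaining=0 emitted=1 chunks_done=1
Byte 7 = 0x0D: mode=SIZE_CR remaining=0 emitted=1 chunks_done=1
Byte 8 = 0x0A: mode=DATA remaining=7 emitted=1 chunks_done=1
Byte 9 = 'm': mode=DATA remaining=6 emitted=2 chunks_done=1
Byte 10 = 'w': mode=DATA remaining=5 emitted=3 chunks_done=1
Byte 11 = 't': mode=DATA remaining=4 emitted=4 chunks_done=1
Byte 12 = 'f': mode=DATA remaining=3 emitted=5 chunks_done=1
Byte 13 = '5': mode=DATA remaining=2 emitted=6 chunks_done=1
Byte 14 = 'r': mode=DATA remaining=1 emitted=7 chunks_done=1
Byte 15 = 'h': mode=DATA_DONE remaining=0 emitted=8 chunks_done=1
Byte 16 = 0x0D: mode=DATA_CR remaining=0 emitted=8 chunks_done=1
Byte 17 = 0x0A: mode=SIZE remaining=0 emitted=8 chunks_done=2
Byte 18 = '1': mode=SIZE remaining=0 emitted=8 chunks_done=2
Byte 19 = 0x0D: mode=SIZE_CR remaining=0 emitted=8 chunks_done=2
Byte 20 = 0x0A: mode=DATA remaining=1 emitted=8 chunks_done=2
Byte 21 = '9': mode=DATA_DONE remaining=0 emitted=9 chunks_done=2
Byte 22 = 0x0D: mode=DATA_CR remaining=0 emitted=9 chunks_done=2
Byte 23 = 0x0A: mode=SIZE remaining=0 emitted=9 chunks_done=3
Byte 24 = '0': mode=SIZE remaining=0 emitted=9 chunks_done=3
Byte 25 = 0x0D: mode=SIZE_CR remaining=0 emitted=9 chunks_done=3
Byte 26 = 0x0A: mode=TERM remaining=0 emitted=9 chunks_done=3
Byte 27 = 0x0D: mode=TERM remaining=0 emitted=9 chunks_done=3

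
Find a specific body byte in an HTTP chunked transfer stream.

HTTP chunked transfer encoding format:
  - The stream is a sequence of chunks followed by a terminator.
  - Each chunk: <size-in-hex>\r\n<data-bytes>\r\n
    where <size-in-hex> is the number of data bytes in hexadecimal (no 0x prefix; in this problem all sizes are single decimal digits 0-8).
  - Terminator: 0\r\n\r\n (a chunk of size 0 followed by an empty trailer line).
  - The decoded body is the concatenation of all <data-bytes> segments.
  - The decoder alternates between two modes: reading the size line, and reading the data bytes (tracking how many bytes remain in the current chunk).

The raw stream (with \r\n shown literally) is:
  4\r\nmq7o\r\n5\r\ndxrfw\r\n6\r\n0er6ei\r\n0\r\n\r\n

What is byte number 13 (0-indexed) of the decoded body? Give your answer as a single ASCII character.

Answer: e

Derivation:
Chunk 1: stream[0..1]='4' size=0x4=4, data at stream[3..7]='mq7o' -> body[0..4], body so far='mq7o'
Chunk 2: stream[9..10]='5' size=0x5=5, data at stream[12..17]='dxrfw' -> body[4..9], body so far='mq7odxrfw'
Chunk 3: stream[19..20]='6' size=0x6=6, data at stream[22..28]='0er6ei' -> body[9..15], body so far='mq7odxrfw0er6ei'
Chunk 4: stream[30..31]='0' size=0 (terminator). Final body='mq7odxrfw0er6ei' (15 bytes)
Body byte 13 = 'e'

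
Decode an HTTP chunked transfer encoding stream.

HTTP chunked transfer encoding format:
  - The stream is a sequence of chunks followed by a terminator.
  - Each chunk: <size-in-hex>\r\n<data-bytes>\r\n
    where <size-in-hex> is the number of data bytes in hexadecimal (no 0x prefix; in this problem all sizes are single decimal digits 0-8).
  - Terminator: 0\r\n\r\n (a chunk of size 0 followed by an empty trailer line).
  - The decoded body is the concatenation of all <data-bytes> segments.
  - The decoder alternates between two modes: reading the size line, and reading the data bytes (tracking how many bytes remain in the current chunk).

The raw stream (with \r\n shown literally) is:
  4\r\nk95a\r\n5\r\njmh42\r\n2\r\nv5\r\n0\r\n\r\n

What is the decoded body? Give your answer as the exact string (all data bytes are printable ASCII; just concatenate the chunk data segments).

Answer: k95ajmh42v5

Derivation:
Chunk 1: stream[0..1]='4' size=0x4=4, data at stream[3..7]='k95a' -> body[0..4], body so far='k95a'
Chunk 2: stream[9..10]='5' size=0x5=5, data at stream[12..17]='jmh42' -> body[4..9], body so far='k95ajmh42'
Chunk 3: stream[19..20]='2' size=0x2=2, data at stream[22..24]='v5' -> body[9..11], body so far='k95ajmh42v5'
Chunk 4: stream[26..27]='0' size=0 (terminator). Final body='k95ajmh42v5' (11 bytes)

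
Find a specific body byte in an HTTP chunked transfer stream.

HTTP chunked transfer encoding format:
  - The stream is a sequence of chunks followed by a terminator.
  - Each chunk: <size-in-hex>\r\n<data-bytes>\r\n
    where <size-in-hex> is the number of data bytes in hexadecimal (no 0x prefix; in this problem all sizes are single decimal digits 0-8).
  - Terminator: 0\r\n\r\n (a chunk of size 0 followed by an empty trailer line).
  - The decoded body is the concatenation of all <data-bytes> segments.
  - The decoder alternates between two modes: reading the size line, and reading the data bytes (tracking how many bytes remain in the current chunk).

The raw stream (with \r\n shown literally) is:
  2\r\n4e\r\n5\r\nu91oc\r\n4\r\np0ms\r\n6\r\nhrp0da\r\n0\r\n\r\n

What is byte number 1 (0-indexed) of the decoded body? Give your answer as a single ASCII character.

Answer: e

Derivation:
Chunk 1: stream[0..1]='2' size=0x2=2, data at stream[3..5]='4e' -> body[0..2], body so far='4e'
Chunk 2: stream[7..8]='5' size=0x5=5, data at stream[10..15]='u91oc' -> body[2..7], body so far='4eu91oc'
Chunk 3: stream[17..18]='4' size=0x4=4, data at stream[20..24]='p0ms' -> body[7..11], body so far='4eu91ocp0ms'
Chunk 4: stream[26..27]='6' size=0x6=6, data at stream[29..35]='hrp0da' -> body[11..17], body so far='4eu91ocp0mshrp0da'
Chunk 5: stream[37..38]='0' size=0 (terminator). Final body='4eu91ocp0mshrp0da' (17 bytes)
Body byte 1 = 'e'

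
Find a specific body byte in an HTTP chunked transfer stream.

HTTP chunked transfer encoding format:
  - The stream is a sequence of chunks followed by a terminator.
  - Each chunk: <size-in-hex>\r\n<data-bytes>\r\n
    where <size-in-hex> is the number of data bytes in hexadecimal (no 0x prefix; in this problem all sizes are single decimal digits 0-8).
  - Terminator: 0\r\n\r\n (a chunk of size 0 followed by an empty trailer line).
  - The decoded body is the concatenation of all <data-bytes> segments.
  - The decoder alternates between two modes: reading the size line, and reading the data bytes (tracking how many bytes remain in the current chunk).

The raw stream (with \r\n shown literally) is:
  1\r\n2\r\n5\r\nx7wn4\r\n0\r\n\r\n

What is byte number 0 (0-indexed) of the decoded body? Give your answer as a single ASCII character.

Answer: 2

Derivation:
Chunk 1: stream[0..1]='1' size=0x1=1, data at stream[3..4]='2' -> body[0..1], body so far='2'
Chunk 2: stream[6..7]='5' size=0x5=5, data at stream[9..14]='x7wn4' -> body[1..6], body so far='2x7wn4'
Chunk 3: stream[16..17]='0' size=0 (terminator). Final body='2x7wn4' (6 bytes)
Body byte 0 = '2'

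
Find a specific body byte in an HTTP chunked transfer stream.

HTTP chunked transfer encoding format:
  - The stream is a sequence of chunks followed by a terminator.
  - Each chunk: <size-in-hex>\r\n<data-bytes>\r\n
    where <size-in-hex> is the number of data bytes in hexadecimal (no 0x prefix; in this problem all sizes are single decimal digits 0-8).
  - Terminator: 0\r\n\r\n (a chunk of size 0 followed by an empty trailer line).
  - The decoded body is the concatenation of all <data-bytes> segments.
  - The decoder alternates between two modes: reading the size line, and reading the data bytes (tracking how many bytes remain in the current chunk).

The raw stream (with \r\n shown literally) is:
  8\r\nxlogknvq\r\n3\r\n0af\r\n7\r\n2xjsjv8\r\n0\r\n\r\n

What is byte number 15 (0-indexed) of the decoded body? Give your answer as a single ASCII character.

Chunk 1: stream[0..1]='8' size=0x8=8, data at stream[3..11]='xlogknvq' -> body[0..8], body so far='xlogknvq'
Chunk 2: stream[13..14]='3' size=0x3=3, data at stream[16..19]='0af' -> body[8..11], body so far='xlogknvq0af'
Chunk 3: stream[21..22]='7' size=0x7=7, data at stream[24..31]='2xjsjv8' -> body[11..18], body so far='xlogknvq0af2xjsjv8'
Chunk 4: stream[33..34]='0' size=0 (terminator). Final body='xlogknvq0af2xjsjv8' (18 bytes)
Body byte 15 = 'j'

Answer: j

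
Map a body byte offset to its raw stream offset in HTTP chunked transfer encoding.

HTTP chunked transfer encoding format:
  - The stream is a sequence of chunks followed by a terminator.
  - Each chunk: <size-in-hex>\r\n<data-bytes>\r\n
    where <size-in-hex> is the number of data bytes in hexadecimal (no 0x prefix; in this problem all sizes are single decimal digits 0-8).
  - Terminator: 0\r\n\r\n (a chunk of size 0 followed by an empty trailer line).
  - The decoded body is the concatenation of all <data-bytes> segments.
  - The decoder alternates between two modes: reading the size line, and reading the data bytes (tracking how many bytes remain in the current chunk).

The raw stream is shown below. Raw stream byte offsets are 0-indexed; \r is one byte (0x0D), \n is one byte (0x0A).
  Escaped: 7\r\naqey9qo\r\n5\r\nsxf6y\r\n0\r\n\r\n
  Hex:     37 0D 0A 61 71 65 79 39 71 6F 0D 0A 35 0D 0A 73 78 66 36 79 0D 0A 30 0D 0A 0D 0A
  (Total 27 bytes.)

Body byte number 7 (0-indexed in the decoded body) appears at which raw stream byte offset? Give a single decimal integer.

Answer: 15

Derivation:
Chunk 1: stream[0..1]='7' size=0x7=7, data at stream[3..10]='aqey9qo' -> body[0..7], body so far='aqey9qo'
Chunk 2: stream[12..13]='5' size=0x5=5, data at stream[15..20]='sxf6y' -> body[7..12], body so far='aqey9qosxf6y'
Chunk 3: stream[22..23]='0' size=0 (terminator). Final body='aqey9qosxf6y' (12 bytes)
Body byte 7 at stream offset 15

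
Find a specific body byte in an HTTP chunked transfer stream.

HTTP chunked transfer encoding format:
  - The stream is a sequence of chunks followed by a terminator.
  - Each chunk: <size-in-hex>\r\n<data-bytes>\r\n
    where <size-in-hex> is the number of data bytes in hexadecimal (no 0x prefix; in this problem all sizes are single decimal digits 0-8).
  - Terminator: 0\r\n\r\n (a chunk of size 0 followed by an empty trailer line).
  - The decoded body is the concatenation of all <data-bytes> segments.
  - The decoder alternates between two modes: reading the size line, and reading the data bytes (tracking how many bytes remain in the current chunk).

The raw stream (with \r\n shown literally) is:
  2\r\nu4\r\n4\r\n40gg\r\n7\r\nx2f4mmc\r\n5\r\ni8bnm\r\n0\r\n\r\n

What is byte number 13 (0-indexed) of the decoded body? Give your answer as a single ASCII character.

Chunk 1: stream[0..1]='2' size=0x2=2, data at stream[3..5]='u4' -> body[0..2], body so far='u4'
Chunk 2: stream[7..8]='4' size=0x4=4, data at stream[10..14]='40gg' -> body[2..6], body so far='u440gg'
Chunk 3: stream[16..17]='7' size=0x7=7, data at stream[19..26]='x2f4mmc' -> body[6..13], body so far='u440ggx2f4mmc'
Chunk 4: stream[28..29]='5' size=0x5=5, data at stream[31..36]='i8bnm' -> body[13..18], body so far='u440ggx2f4mmci8bnm'
Chunk 5: stream[38..39]='0' size=0 (terminator). Final body='u440ggx2f4mmci8bnm' (18 bytes)
Body byte 13 = 'i'

Answer: i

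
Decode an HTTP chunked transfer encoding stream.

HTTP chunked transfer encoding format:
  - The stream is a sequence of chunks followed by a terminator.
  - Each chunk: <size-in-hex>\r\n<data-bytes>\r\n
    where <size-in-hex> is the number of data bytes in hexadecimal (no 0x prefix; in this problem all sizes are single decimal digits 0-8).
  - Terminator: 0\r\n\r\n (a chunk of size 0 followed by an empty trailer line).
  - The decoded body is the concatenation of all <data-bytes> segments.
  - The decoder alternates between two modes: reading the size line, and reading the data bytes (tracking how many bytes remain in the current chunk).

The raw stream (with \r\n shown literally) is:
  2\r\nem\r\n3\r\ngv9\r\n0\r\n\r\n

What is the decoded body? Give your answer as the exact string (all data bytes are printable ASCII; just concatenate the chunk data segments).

Answer: emgv9

Derivation:
Chunk 1: stream[0..1]='2' size=0x2=2, data at stream[3..5]='em' -> body[0..2], body so far='em'
Chunk 2: stream[7..8]='3' size=0x3=3, data at stream[10..13]='gv9' -> body[2..5], body so far='emgv9'
Chunk 3: stream[15..16]='0' size=0 (terminator). Final body='emgv9' (5 bytes)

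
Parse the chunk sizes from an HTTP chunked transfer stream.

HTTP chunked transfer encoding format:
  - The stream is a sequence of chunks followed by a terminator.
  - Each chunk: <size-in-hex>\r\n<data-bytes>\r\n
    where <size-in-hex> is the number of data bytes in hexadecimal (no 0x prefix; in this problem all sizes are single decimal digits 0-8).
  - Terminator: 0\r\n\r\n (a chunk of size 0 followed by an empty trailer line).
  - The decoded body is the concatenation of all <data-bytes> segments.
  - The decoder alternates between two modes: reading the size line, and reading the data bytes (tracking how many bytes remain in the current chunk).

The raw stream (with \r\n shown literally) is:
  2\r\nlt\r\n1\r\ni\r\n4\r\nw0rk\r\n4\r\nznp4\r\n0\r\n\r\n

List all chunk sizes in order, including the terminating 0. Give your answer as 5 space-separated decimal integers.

Chunk 1: stream[0..1]='2' size=0x2=2, data at stream[3..5]='lt' -> body[0..2], body so far='lt'
Chunk 2: stream[7..8]='1' size=0x1=1, data at stream[10..11]='i' -> body[2..3], body so far='lti'
Chunk 3: stream[13..14]='4' size=0x4=4, data at stream[16..20]='w0rk' -> body[3..7], body so far='ltiw0rk'
Chunk 4: stream[22..23]='4' size=0x4=4, data at stream[25..29]='znp4' -> body[7..11], body so far='ltiw0rkznp4'
Chunk 5: stream[31..32]='0' size=0 (terminator). Final body='ltiw0rkznp4' (11 bytes)

Answer: 2 1 4 4 0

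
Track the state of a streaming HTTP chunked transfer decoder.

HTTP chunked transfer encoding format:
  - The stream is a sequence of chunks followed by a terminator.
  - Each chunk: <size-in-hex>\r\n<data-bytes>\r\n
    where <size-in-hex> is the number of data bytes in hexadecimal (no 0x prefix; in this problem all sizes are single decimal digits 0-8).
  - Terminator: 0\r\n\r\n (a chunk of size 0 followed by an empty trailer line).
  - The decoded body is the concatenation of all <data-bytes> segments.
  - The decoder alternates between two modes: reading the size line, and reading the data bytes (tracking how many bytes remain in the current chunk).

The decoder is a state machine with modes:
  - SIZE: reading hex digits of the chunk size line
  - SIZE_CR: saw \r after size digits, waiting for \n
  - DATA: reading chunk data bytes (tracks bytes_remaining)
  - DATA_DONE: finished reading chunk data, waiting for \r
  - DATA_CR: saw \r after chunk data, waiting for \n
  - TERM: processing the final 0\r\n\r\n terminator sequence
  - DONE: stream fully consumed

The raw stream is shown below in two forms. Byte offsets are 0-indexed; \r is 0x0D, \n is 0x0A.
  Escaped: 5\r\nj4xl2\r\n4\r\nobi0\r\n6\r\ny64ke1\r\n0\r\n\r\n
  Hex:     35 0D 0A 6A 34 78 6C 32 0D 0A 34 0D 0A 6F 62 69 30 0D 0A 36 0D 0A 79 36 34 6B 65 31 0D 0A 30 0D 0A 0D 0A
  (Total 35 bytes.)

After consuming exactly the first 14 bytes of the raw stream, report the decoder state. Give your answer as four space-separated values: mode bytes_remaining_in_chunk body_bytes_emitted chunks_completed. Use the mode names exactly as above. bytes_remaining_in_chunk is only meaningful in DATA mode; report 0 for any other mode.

Answer: DATA 3 6 1

Derivation:
Byte 0 = '5': mode=SIZE remaining=0 emitted=0 chunks_done=0
Byte 1 = 0x0D: mode=SIZE_CR remaining=0 emitted=0 chunks_done=0
Byte 2 = 0x0A: mode=DATA remaining=5 emitted=0 chunks_done=0
Byte 3 = 'j': mode=DATA remaining=4 emitted=1 chunks_done=0
Byte 4 = '4': mode=DATA remaining=3 emitted=2 chunks_done=0
Byte 5 = 'x': mode=DATA remaining=2 emitted=3 chunks_done=0
Byte 6 = 'l': mode=DATA remaining=1 emitted=4 chunks_done=0
Byte 7 = '2': mode=DATA_DONE remaining=0 emitted=5 chunks_done=0
Byte 8 = 0x0D: mode=DATA_CR remaining=0 emitted=5 chunks_done=0
Byte 9 = 0x0A: mode=SIZE remaining=0 emitted=5 chunks_done=1
Byte 10 = '4': mode=SIZE remaining=0 emitted=5 chunks_done=1
Byte 11 = 0x0D: mode=SIZE_CR remaining=0 emitted=5 chunks_done=1
Byte 12 = 0x0A: mode=DATA remaining=4 emitted=5 chunks_done=1
Byte 13 = 'o': mode=DATA remaining=3 emitted=6 chunks_done=1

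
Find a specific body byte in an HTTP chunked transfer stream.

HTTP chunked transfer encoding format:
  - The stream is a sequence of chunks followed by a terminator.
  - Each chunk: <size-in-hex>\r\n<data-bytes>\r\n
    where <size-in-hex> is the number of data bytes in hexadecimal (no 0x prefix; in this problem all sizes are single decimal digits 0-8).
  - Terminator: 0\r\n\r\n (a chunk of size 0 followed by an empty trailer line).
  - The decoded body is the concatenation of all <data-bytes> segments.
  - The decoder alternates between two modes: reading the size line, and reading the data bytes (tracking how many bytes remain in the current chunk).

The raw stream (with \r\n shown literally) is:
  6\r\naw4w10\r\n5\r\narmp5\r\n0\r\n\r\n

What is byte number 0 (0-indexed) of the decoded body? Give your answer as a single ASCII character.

Answer: a

Derivation:
Chunk 1: stream[0..1]='6' size=0x6=6, data at stream[3..9]='aw4w10' -> body[0..6], body so far='aw4w10'
Chunk 2: stream[11..12]='5' size=0x5=5, data at stream[14..19]='armp5' -> body[6..11], body so far='aw4w10armp5'
Chunk 3: stream[21..22]='0' size=0 (terminator). Final body='aw4w10armp5' (11 bytes)
Body byte 0 = 'a'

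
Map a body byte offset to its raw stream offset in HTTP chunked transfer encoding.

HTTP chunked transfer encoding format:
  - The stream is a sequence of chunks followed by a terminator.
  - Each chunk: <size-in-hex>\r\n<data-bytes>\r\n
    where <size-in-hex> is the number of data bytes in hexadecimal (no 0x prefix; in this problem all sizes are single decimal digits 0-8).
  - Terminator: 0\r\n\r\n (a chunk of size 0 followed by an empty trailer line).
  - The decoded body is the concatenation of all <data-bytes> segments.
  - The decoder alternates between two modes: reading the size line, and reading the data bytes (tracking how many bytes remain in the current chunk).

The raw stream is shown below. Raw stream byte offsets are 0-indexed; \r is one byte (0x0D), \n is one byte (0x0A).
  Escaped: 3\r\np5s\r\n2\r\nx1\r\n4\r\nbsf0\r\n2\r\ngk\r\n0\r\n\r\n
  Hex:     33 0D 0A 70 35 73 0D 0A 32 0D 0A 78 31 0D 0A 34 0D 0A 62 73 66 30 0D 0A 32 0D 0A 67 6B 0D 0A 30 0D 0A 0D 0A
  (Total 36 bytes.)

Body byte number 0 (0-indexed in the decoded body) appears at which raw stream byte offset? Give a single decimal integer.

Answer: 3

Derivation:
Chunk 1: stream[0..1]='3' size=0x3=3, data at stream[3..6]='p5s' -> body[0..3], body so far='p5s'
Chunk 2: stream[8..9]='2' size=0x2=2, data at stream[11..13]='x1' -> body[3..5], body so far='p5sx1'
Chunk 3: stream[15..16]='4' size=0x4=4, data at stream[18..22]='bsf0' -> body[5..9], body so far='p5sx1bsf0'
Chunk 4: stream[24..25]='2' size=0x2=2, data at stream[27..29]='gk' -> body[9..11], body so far='p5sx1bsf0gk'
Chunk 5: stream[31..32]='0' size=0 (terminator). Final body='p5sx1bsf0gk' (11 bytes)
Body byte 0 at stream offset 3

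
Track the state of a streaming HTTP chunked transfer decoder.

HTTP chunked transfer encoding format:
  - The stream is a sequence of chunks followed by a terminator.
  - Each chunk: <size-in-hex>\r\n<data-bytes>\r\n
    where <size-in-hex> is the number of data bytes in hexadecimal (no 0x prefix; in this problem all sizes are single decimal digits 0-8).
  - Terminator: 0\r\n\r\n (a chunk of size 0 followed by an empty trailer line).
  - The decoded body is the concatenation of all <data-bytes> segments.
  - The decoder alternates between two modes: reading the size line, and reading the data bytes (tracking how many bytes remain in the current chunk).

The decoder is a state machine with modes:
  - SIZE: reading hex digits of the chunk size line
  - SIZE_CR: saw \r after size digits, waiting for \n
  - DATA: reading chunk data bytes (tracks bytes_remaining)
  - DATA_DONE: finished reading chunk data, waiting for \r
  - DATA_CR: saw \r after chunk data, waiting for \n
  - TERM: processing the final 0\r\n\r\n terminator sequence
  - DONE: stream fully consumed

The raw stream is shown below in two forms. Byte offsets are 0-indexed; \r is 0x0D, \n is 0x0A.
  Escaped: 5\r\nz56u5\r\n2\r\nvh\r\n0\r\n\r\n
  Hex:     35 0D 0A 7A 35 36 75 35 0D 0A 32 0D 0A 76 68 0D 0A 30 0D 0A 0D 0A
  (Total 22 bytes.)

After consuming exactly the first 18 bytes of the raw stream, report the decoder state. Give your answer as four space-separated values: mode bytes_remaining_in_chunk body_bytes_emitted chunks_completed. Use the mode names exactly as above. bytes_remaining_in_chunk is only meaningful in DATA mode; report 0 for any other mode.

Answer: SIZE 0 7 2

Derivation:
Byte 0 = '5': mode=SIZE remaining=0 emitted=0 chunks_done=0
Byte 1 = 0x0D: mode=SIZE_CR remaining=0 emitted=0 chunks_done=0
Byte 2 = 0x0A: mode=DATA remaining=5 emitted=0 chunks_done=0
Byte 3 = 'z': mode=DATA remaining=4 emitted=1 chunks_done=0
Byte 4 = '5': mode=DATA remaining=3 emitted=2 chunks_done=0
Byte 5 = '6': mode=DATA remaining=2 emitted=3 chunks_done=0
Byte 6 = 'u': mode=DATA remaining=1 emitted=4 chunks_done=0
Byte 7 = '5': mode=DATA_DONE remaining=0 emitted=5 chunks_done=0
Byte 8 = 0x0D: mode=DATA_CR remaining=0 emitted=5 chunks_done=0
Byte 9 = 0x0A: mode=SIZE remaining=0 emitted=5 chunks_done=1
Byte 10 = '2': mode=SIZE remaining=0 emitted=5 chunks_done=1
Byte 11 = 0x0D: mode=SIZE_CR remaining=0 emitted=5 chunks_done=1
Byte 12 = 0x0A: mode=DATA remaining=2 emitted=5 chunks_done=1
Byte 13 = 'v': mode=DATA remaining=1 emitted=6 chunks_done=1
Byte 14 = 'h': mode=DATA_DONE remaining=0 emitted=7 chunks_done=1
Byte 15 = 0x0D: mode=DATA_CR remaining=0 emitted=7 chunks_done=1
Byte 16 = 0x0A: mode=SIZE remaining=0 emitted=7 chunks_done=2
Byte 17 = '0': mode=SIZE remaining=0 emitted=7 chunks_done=2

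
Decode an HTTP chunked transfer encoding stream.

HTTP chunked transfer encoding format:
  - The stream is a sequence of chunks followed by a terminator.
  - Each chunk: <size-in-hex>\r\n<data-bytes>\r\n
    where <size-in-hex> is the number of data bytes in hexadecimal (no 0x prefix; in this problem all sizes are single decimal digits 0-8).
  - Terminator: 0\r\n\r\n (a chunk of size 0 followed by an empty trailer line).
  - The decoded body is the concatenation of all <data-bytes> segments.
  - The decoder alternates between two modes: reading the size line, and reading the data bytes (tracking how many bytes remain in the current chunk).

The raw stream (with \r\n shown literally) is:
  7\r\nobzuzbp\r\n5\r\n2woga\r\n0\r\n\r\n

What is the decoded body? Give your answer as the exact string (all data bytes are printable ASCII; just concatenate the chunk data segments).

Chunk 1: stream[0..1]='7' size=0x7=7, data at stream[3..10]='obzuzbp' -> body[0..7], body so far='obzuzbp'
Chunk 2: stream[12..13]='5' size=0x5=5, data at stream[15..20]='2woga' -> body[7..12], body so far='obzuzbp2woga'
Chunk 3: stream[22..23]='0' size=0 (terminator). Final body='obzuzbp2woga' (12 bytes)

Answer: obzuzbp2woga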